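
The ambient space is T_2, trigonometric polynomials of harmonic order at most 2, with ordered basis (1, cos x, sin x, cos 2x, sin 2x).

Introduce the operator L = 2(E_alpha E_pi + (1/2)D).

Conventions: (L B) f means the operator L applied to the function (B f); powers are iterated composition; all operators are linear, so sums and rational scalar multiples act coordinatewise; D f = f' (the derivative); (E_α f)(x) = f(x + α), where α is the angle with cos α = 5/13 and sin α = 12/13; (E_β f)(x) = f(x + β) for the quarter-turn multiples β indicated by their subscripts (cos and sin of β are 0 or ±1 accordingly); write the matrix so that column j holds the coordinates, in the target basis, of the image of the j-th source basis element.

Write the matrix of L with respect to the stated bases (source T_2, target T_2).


image of 1: 2
image of cos x: -(10/13)cos x + (11/13)sin x
image of sin x: -(11/13)cos x - (10/13)sin x
image of cos 2x: -(238/169)cos 2x - (578/169)sin 2x
image of sin 2x: (578/169)cos 2x - (238/169)sin 2x
each image's coordinates form column j of the matrix

the matrix is [[2, 0, 0, 0, 0]; [0, -10/13, -11/13, 0, 0]; [0, 11/13, -10/13, 0, 0]; [0, 0, 0, -238/169, 578/169]; [0, 0, 0, -578/169, -238/169]] (rows listed top to bottom)


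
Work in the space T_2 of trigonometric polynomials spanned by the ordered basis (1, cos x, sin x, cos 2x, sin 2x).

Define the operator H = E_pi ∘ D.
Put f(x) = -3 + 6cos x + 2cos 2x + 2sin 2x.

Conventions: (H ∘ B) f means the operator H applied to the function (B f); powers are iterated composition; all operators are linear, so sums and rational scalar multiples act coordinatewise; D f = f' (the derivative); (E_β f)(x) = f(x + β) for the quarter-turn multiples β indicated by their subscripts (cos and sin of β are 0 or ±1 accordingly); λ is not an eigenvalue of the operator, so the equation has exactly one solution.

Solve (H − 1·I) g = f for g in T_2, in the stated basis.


g(x) = 3 - 3cos x - 3sin x - (6/5)cos 2x + (2/5)sin 2x

write g with unknown coordinates in the stated basis and equate coefficients in (H − 1·I) g = f
solving from the highest basis element down gives g = 3 - 3cos x - 3sin x - (6/5)cos 2x + (2/5)sin 2x
check: H g = 3cos x - 3sin x + (4/5)cos 2x + (12/5)sin 2x
so H g − 1·g = -3 + 6cos x + 2cos 2x + 2sin 2x = f ✓


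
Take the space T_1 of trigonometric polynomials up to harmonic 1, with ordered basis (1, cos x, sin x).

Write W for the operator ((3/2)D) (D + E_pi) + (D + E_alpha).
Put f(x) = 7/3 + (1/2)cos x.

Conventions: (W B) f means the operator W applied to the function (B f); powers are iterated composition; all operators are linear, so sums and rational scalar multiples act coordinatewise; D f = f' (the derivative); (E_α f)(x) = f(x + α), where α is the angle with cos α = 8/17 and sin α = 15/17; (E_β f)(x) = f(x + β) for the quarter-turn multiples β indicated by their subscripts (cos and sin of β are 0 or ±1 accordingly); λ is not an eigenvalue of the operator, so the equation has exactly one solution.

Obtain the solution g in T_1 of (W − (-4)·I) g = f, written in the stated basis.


write g with unknown coordinates in the stated basis and equate coefficients in (W − (-4)·I) g = f
solving from the highest basis element down gives g = 7/15 + (101/610)cos x + (13/610)sin x
check: W g = 7/15 - (99/610)cos x - (26/305)sin x
so W g − (-4)·g = 7/3 + (1/2)cos x = f ✓

the image equals g(x) = 7/15 + (101/610)cos x + (13/610)sin x


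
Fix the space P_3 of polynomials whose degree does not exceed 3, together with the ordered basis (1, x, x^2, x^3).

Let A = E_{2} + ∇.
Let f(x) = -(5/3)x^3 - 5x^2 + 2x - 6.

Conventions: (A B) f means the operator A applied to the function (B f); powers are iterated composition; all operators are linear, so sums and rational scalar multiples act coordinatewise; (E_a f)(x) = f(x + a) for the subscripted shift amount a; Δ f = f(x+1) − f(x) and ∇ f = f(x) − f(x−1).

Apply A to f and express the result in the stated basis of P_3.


E_{2} f = -(5/3)x^3 - 15x^2 - 38x - 106/3
∇ f = -5x^2 - 5x + 16/3
(E_{2} + ∇) f = -(5/3)x^3 - 20x^2 - 43x - 30

the result is g(x) = -(5/3)x^3 - 20x^2 - 43x - 30


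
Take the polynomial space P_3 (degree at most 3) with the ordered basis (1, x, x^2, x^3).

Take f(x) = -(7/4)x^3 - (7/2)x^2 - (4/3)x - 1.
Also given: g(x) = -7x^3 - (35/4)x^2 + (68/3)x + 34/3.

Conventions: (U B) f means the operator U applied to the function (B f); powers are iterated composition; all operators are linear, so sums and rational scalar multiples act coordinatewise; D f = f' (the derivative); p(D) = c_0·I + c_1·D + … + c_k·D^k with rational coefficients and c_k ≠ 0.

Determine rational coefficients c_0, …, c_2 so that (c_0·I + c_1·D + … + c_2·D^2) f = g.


p(D) = 4·I − D − 2·D^2, i.e. c_0 = 4, c_1 = -1, c_2 = -2

D^0 f = -(7/4)x^3 - (7/2)x^2 - (4/3)x - 1
D^1 f = -(21/4)x^2 - 7x - 4/3
D^2 f = -(21/2)x - 7
matching coefficients of g against c_0 f + c_1 Df + … from the top degree down determines the c_i
solution: c_0 = 4, c_1 = -1, c_2 = -2


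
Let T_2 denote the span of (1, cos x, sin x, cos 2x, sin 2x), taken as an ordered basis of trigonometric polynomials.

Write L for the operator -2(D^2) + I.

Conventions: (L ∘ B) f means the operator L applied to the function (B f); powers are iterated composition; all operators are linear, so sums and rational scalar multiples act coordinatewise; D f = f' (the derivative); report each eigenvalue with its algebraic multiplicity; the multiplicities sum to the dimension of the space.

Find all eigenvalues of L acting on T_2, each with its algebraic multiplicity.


λ = 1 (multiplicity 1), λ = 3 (multiplicity 2), λ = 9 (multiplicity 2)

image of 1: 1
image of cos x: 3cos x
image of sin x: 3sin x
image of cos 2x: 9cos 2x
image of sin 2x: 9sin 2x
the matrix is diagonal; its diagonal is (1, 3, 3, 9, 9)
for a triangular matrix the eigenvalues are the diagonal entries, with algebraic multiplicity their repetition count


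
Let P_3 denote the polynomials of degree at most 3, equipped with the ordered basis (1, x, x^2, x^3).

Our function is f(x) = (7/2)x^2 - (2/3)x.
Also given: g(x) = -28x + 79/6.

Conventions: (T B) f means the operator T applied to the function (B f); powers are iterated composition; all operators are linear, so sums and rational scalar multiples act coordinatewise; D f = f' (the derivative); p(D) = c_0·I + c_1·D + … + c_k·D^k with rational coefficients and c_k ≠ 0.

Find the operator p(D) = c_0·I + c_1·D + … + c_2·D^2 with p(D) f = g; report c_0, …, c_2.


D^0 f = (7/2)x^2 - (2/3)x
D^1 f = 7x - 2/3
D^2 f = 7
matching coefficients of g against c_0 f + c_1 Df + … from the top degree down determines the c_i
solution: c_0 = 0, c_1 = -4, c_2 = 3/2

p(D) = -4·D + (3/2)·D^2, i.e. c_0 = 0, c_1 = -4, c_2 = 3/2


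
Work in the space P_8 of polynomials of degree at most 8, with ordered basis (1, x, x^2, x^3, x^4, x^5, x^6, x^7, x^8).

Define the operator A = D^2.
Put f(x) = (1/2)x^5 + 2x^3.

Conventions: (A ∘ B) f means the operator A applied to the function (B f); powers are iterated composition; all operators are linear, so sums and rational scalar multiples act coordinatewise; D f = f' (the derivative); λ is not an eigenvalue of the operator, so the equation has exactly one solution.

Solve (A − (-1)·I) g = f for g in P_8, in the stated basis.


write g with unknown coordinates in the stated basis and equate coefficients in (A − (-1)·I) g = f
solving from the highest basis element down gives g = (1/2)x^5 - 8x^3 + 48x
check: A g = 10x^3 - 48x
so A g − (-1)·g = (1/2)x^5 + 2x^3 = f ✓

the image equals g(x) = (1/2)x^5 - 8x^3 + 48x


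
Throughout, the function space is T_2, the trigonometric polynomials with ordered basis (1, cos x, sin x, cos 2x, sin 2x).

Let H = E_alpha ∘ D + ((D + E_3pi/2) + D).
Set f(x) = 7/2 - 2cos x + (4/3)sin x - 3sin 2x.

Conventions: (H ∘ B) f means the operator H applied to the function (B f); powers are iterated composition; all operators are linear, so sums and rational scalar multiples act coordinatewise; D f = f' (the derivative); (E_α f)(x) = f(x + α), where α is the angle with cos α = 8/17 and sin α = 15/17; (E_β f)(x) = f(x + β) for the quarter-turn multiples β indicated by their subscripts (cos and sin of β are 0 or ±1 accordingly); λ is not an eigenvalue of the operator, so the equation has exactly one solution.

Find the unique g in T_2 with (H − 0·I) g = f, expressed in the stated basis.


write g with unknown coordinates in the stated basis and equate coefficients in (H − 0·I) g = f
solving from the highest basis element down gives g = 7/2 - (1/15)cos x - (7/5)sin x + (2502/4453)cos 2x + (2307/4453)sin 2x
check: H g = 7/2 - 2cos x + (4/3)sin x - 3sin 2x
so H g − 0·g = 7/2 - 2cos x + (4/3)sin x - 3sin 2x = f ✓

g(x) = 7/2 - (1/15)cos x - (7/5)sin x + (2502/4453)cos 2x + (2307/4453)sin 2x


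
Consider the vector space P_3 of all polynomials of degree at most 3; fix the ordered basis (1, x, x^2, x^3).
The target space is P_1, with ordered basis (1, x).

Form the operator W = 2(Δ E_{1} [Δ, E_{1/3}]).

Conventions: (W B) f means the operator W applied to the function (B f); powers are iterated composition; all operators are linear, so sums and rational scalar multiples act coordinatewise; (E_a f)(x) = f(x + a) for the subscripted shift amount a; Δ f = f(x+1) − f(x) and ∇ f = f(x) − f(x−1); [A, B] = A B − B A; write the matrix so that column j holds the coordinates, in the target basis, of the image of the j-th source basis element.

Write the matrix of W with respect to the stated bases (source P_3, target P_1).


image of 1: 0
image of x: 0
image of x^2: 0
image of x^3: 0
each image's coordinates form column j of the matrix

the matrix is [[0, 0, 0, 0]; [0, 0, 0, 0]] (rows listed top to bottom)


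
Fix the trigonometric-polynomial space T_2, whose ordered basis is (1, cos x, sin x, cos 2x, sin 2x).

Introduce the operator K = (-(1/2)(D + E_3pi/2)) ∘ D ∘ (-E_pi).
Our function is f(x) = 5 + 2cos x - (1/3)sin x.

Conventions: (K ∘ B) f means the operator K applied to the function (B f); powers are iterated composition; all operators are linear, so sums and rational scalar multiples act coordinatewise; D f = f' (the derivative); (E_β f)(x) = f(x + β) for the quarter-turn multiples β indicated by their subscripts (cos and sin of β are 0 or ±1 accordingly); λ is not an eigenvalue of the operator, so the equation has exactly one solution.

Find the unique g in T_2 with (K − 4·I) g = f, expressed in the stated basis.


the result is g(x) = -5/4 - (1/2)cos x + (1/12)sin x

write g with unknown coordinates in the stated basis and equate coefficients in (K − 4·I) g = f
solving from the highest basis element down gives g = -5/4 - (1/2)cos x + (1/12)sin x
check: K g = 0
so K g − 4·g = 5 + 2cos x - (1/3)sin x = f ✓


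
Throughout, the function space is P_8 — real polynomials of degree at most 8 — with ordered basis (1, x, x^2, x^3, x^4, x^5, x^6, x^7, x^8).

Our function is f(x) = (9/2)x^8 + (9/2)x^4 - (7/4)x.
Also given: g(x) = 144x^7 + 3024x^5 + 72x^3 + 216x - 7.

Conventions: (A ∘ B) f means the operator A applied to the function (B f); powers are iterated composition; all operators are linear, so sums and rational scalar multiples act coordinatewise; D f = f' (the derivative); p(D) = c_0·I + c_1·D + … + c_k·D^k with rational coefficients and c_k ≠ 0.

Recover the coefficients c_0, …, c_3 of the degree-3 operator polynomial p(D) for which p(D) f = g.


D^0 f = (9/2)x^8 + (9/2)x^4 - (7/4)x
D^1 f = 36x^7 + 18x^3 - 7/4
D^2 f = 252x^6 + 54x^2
D^3 f = 1512x^5 + 108x
matching coefficients of g against c_0 f + c_1 Df + … from the top degree down determines the c_i
solution: c_0 = 0, c_1 = 4, c_2 = 0, c_3 = 2

p(D) = 4·D + 2·D^3, i.e. c_0 = 0, c_1 = 4, c_2 = 0, c_3 = 2


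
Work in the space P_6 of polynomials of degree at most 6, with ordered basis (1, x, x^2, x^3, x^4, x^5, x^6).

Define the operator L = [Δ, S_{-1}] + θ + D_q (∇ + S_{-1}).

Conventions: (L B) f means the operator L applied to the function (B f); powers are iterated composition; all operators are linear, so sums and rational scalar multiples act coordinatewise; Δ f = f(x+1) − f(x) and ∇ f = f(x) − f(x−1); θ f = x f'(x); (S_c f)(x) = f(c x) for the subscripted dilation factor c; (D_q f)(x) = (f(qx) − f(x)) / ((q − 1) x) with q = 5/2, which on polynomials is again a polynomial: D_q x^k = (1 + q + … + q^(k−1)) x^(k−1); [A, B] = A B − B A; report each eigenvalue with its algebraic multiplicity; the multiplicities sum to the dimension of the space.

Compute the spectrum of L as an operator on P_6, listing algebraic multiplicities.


λ = 0 (multiplicity 1), λ = 1 (multiplicity 1), λ = 2 (multiplicity 1), λ = 3 (multiplicity 1), λ = 4 (multiplicity 1), λ = 5 (multiplicity 1), λ = 6 (multiplicity 1)

image of 1: 0
image of x: x - 3
image of x^2: 2x^2 + (15/2)x + 2
image of x^3: 3x^3 - (63/4)x^2 + (21/2)x - 5
image of x^4: 4x^4 + (267/8)x^3 + 39x^2 - 13x + 4
image of x^5: 5x^5 - (1191/16)x^4 + (1015/8)x^3 - (235/2)x^2 + 35x - 7
image of x^6: 6x^6 + (5571/32)x^5 + (3093/8)x^4 - (2725/8)x^3 + 195x^2 - (81/2)x + 6
the matrix is upper triangular; its diagonal is (0, 1, 2, 3, 4, 5, 6)
for a triangular matrix the eigenvalues are the diagonal entries, with algebraic multiplicity their repetition count


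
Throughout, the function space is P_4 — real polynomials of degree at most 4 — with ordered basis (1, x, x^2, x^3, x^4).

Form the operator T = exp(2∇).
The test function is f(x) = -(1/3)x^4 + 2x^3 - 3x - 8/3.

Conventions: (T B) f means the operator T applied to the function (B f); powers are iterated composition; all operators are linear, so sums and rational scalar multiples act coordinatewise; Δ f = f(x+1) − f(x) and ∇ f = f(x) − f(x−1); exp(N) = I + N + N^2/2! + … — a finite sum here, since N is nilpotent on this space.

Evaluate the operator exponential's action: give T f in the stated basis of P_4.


order-1 term: -(8/3)x^3 + 16x^2 - (44/3)x - 4/3
order-2 term: -8x^2 + 40x - 100/3
order-3 term: -(32/3)x + 32
order-4 term: -16/3
the series for exp(2∇) f terminates at order 4
exp(2∇) f = -(1/3)x^4 - (2/3)x^3 + 8x^2 + (35/3)x - 32/3

the image equals g(x) = -(1/3)x^4 - (2/3)x^3 + 8x^2 + (35/3)x - 32/3


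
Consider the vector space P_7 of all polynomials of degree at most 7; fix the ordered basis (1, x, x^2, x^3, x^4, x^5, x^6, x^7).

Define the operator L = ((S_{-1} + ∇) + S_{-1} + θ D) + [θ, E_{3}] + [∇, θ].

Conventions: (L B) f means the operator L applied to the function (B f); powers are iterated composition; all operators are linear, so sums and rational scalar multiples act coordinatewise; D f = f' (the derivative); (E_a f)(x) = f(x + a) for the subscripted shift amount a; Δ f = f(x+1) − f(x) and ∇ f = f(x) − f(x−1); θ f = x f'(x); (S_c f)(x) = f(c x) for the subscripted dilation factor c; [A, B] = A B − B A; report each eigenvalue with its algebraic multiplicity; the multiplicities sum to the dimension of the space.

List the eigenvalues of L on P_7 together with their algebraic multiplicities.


image of 1: 2
image of x: -2x - 1
image of x^2: 2x^2 - 21
image of x^3: -2x^3 + 3x^2 - 63x - 77
image of x^4: 2x^4 + 8x^3 - 126x^2 - 308x - 329
image of x^5: -2x^5 + 15x^4 - 210x^3 - 770x^2 - 1645x - 1209
image of x^6: 2x^6 + 24x^5 - 315x^4 - 1540x^3 - 4935x^2 - 7254x - 4381
image of x^7: -2x^7 + 35x^6 - 441x^5 - 2695x^4 - 11515x^3 - 25389x^2 - 30667x - 15301
the matrix is upper triangular; its diagonal is (2, -2, 2, -2, 2, -2, 2, -2)
for a triangular matrix the eigenvalues are the diagonal entries, with algebraic multiplicity their repetition count

λ = -2 (multiplicity 4), λ = 2 (multiplicity 4)


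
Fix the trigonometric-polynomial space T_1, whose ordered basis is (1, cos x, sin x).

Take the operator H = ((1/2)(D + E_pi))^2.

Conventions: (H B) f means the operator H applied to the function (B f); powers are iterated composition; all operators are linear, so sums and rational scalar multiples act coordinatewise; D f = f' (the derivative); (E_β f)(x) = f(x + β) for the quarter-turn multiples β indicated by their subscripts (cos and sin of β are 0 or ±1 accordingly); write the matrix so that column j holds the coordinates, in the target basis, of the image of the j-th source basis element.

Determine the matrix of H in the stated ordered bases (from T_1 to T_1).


image of 1: 1/4
image of cos x: (1/2)sin x
image of sin x: -(1/2)cos x
each image's coordinates form column j of the matrix

the matrix is [[1/4, 0, 0]; [0, 0, -1/2]; [0, 1/2, 0]] (rows listed top to bottom)


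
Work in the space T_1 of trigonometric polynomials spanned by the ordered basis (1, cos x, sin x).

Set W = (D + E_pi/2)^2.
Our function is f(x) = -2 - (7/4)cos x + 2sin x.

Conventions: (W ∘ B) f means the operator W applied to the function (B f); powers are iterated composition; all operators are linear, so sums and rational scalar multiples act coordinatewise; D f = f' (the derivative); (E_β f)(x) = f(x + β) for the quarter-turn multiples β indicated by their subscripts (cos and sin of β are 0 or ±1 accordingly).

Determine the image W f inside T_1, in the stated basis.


the result is g(x) = -2 + 7cos x - 8sin x

D f = 2cos x + (7/4)sin x
E_pi/2 f = -2 + 2cos x + (7/4)sin x
(D + E_pi/2) f = -2 + 4cos x + (7/2)sin x
D (D + E_pi/2) f = (7/2)cos x - 4sin x
E_pi/2 (D + E_pi/2) f = -2 + (7/2)cos x - 4sin x
(D + E_pi/2) (D + E_pi/2) f = -2 + 7cos x - 8sin x


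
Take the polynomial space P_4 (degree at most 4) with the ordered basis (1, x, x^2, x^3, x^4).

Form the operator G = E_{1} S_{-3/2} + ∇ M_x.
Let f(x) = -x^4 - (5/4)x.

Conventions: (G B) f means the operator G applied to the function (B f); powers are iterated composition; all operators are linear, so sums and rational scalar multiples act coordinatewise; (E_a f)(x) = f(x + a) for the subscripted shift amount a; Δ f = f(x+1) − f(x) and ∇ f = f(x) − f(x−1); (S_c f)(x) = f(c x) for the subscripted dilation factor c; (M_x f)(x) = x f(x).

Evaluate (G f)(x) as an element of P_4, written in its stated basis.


S_{-3/2} f = -(81/16)x^4 + (15/8)x
E_{1} S_{-3/2} f = -(81/16)x^4 - (81/4)x^3 - (243/8)x^2 - (147/8)x - 51/16
M_x f = -x^5 - (5/4)x^2
∇ M_x f = -5x^4 + 10x^3 - 10x^2 + (5/2)x + 1/4
(E_{1} S_{-3/2} + ∇ M_x) f = -(161/16)x^4 - (41/4)x^3 - (323/8)x^2 - (127/8)x - 47/16

g(x) = -(161/16)x^4 - (41/4)x^3 - (323/8)x^2 - (127/8)x - 47/16


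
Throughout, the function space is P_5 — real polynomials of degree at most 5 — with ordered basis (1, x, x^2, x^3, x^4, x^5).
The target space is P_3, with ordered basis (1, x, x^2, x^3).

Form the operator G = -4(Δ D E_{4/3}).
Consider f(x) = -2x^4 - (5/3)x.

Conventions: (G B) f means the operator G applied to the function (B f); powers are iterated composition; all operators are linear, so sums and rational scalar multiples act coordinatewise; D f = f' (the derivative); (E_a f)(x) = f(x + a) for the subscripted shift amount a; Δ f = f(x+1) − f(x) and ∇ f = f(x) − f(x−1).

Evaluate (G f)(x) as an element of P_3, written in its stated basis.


the image equals g(x) = 96x^2 + 352x + 992/3

E_{4/3} f = -2x^4 - (32/3)x^3 - (64/3)x^2 - (557/27)x - 692/81
D E_{4/3} f = -8x^3 - 32x^2 - (128/3)x - 557/27
Δ D E_{4/3} f = -24x^2 - 88x - 248/3
(-4(Δ D E_{4/3})) f = 96x^2 + 352x + 992/3


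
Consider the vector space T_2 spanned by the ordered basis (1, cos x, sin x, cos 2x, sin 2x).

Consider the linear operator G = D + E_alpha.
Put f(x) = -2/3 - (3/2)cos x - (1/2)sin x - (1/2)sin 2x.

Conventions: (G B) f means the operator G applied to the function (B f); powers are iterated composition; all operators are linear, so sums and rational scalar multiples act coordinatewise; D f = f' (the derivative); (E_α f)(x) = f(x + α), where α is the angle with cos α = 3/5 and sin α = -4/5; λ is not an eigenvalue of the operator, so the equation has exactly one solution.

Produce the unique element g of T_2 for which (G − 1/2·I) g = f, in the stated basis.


write g with unknown coordinates in the stated basis and equate coefficients in (G − 1/2·I) g = f
solving from the highest basis element down gives g = -4/3 - cos x - 7sin x + (4/13)cos 2x + (3/13)sin 2x
check: G g = -4/3 - 2cos x - 4sin x + (2/13)cos 2x - (5/13)sin 2x
so G g − 1/2·g = -2/3 - (3/2)cos x - (1/2)sin x - (1/2)sin 2x = f ✓

g(x) = -4/3 - cos x - 7sin x + (4/13)cos 2x + (3/13)sin 2x


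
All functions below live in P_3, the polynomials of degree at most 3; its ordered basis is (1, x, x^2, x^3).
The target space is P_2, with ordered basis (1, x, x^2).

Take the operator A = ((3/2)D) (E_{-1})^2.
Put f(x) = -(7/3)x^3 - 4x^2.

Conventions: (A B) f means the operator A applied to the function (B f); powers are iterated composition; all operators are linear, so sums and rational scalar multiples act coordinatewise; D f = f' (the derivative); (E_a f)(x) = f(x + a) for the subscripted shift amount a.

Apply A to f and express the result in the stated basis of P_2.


E_{-1} f = -(7/3)x^3 + 3x^2 + x - 5/3
E_{-1} E_{-1} f = -(7/3)x^3 + 10x^2 - 12x + 8/3
D (E_{-1})^2 f = -7x^2 + 20x - 12
((3/2)D) (E_{-1})^2 f = -(21/2)x^2 + 30x - 18

g(x) = -(21/2)x^2 + 30x - 18


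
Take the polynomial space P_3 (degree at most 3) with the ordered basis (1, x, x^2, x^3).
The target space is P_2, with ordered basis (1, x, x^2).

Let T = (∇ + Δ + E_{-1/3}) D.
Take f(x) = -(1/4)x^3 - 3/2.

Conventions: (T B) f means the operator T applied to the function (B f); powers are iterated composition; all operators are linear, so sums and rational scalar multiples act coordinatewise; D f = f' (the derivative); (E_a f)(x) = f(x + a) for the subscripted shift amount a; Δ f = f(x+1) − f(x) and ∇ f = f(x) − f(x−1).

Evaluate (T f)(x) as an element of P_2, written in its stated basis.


D f = -(3/4)x^2
∇ D f = -(3/2)x + 3/4
Δ D f = -(3/2)x - 3/4
E_{-1/3} D f = -(3/4)x^2 + (1/2)x - 1/12
(∇ + Δ + E_{-1/3}) D f = -(3/4)x^2 - (5/2)x - 1/12

the result is g(x) = -(3/4)x^2 - (5/2)x - 1/12


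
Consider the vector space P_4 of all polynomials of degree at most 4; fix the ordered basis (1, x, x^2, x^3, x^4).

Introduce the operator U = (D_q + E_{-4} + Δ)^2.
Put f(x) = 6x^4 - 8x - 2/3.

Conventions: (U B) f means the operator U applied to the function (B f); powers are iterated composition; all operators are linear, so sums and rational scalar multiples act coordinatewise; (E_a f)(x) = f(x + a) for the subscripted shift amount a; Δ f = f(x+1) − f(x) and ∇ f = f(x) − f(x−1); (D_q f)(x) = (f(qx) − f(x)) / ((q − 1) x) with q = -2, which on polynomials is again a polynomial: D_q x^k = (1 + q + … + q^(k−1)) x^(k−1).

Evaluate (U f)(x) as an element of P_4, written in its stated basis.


D_q f = -30x^3 - 8
E_{-4} f = 6x^4 - 96x^3 + 576x^2 - 1544x + 4702/3
Δ f = 24x^3 + 36x^2 + 24x - 2
(D_q + E_{-4} + Δ) f = 6x^4 - 102x^3 + 612x^2 - 1520x + 4672/3
D_q (D_q + E_{-4} + Δ) f = -30x^3 - 306x^2 - 612x - 1520
E_{-4} (D_q + E_{-4} + Δ) f = 6x^4 - 198x^3 + 2412x^2 - 12848x + 76480/3
Δ (D_q + E_{-4} + Δ) f = 24x^3 - 270x^2 + 942x - 1004
(D_q + E_{-4} + Δ) (D_q + E_{-4} + Δ) f = 6x^4 - 204x^3 + 1836x^2 - 12518x + 68908/3

the result is g(x) = 6x^4 - 204x^3 + 1836x^2 - 12518x + 68908/3


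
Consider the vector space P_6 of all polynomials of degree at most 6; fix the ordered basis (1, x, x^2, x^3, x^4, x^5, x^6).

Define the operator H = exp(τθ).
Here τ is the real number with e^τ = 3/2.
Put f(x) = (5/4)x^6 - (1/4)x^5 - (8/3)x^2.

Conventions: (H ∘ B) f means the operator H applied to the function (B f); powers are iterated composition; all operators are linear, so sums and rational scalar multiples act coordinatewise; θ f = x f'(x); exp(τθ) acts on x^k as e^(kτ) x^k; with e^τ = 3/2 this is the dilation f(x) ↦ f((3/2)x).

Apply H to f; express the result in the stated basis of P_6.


the image equals g(x) = (3645/256)x^6 - (243/128)x^5 - 6x^2

exp(τθ) x^k = e^(kτ) x^k; with e^τ = 3/2 this sends x^k to (3/2)^k x^k
x^2 ↦ 9/4 x^2
x^5 ↦ 243/32 x^5
x^6 ↦ 729/64 x^6
applying this coordinatewise to f: exp(τθ) f = (3645/256)x^6 - (243/128)x^5 - 6x^2


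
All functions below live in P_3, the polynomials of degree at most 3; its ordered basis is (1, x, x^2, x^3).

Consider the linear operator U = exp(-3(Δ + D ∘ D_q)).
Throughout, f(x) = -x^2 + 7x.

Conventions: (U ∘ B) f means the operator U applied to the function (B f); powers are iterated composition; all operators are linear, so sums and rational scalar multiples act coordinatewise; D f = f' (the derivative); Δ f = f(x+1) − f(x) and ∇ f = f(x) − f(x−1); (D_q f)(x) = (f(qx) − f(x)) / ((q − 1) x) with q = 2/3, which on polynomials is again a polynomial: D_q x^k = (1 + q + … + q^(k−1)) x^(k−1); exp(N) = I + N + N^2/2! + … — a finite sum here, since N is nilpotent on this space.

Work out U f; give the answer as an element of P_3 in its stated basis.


order-1 term: 6x - 13
order-2 term: -9
the series for exp(-3(Δ + D ∘ D_q)) f terminates at order 2
exp(-3(Δ + D ∘ D_q)) f = -x^2 + 13x - 22

the result is g(x) = -x^2 + 13x - 22


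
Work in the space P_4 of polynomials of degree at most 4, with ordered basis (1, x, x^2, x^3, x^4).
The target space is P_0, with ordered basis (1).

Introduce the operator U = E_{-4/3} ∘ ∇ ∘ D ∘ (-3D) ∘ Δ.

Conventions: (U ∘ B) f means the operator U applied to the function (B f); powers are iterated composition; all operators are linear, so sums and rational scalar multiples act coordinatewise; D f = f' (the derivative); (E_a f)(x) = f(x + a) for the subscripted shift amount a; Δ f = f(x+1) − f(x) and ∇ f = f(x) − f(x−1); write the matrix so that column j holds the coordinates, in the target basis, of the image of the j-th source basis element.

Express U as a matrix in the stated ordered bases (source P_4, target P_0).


the matrix is [[0, 0, 0, 0, -72]] (rows listed top to bottom)

image of 1: 0
image of x: 0
image of x^2: 0
image of x^3: 0
image of x^4: -72
each image's coordinates form column j of the matrix


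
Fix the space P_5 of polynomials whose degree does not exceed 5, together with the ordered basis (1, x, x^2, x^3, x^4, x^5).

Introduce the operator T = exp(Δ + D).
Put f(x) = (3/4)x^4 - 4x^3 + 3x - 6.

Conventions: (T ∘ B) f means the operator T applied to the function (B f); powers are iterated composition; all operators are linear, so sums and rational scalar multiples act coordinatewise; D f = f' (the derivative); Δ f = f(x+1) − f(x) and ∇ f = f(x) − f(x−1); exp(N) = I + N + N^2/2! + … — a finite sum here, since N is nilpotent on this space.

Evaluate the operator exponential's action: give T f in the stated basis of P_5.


order-1 term: 6x^3 - (39/2)x^2 - 9x + 11/4
order-2 term: 18x^2 - 30x - 63/4
order-3 term: 24x - 14
order-4 term: 12
the series for exp(Δ + D) f terminates at order 4
exp(Δ + D) f = (3/4)x^4 + 2x^3 - (3/2)x^2 - 12x - 21

the result is g(x) = (3/4)x^4 + 2x^3 - (3/2)x^2 - 12x - 21


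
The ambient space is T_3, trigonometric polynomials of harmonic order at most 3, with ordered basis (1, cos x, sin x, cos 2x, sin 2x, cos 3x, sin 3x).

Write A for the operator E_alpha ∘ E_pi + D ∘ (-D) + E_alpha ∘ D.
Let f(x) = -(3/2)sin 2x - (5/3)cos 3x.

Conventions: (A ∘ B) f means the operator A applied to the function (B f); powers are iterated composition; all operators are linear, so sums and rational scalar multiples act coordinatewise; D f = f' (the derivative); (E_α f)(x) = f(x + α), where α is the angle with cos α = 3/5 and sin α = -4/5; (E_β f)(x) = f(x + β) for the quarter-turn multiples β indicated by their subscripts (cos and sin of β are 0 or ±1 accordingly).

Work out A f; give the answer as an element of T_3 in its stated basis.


E_pi f = -(3/2)sin 2x + (5/3)cos 3x
E_alpha E_pi f = (36/25)cos 2x + (21/50)sin 2x - (39/25)cos 3x + (44/75)sin 3x
D f = -3cos 2x + 5sin 3x
(-D) f = 3cos 2x - 5sin 3x
D (-D) f = -6sin 2x - 15cos 3x
D f = -3cos 2x + 5sin 3x
E_alpha D f = (21/25)cos 2x - (72/25)sin 2x - (44/25)cos 3x - (117/25)sin 3x
(E_alpha ∘ E_pi + D ∘ (-D) + E_alpha ∘ D) f = (57/25)cos 2x - (423/50)sin 2x - (458/25)cos 3x - (307/75)sin 3x

the image equals g(x) = (57/25)cos 2x - (423/50)sin 2x - (458/25)cos 3x - (307/75)sin 3x


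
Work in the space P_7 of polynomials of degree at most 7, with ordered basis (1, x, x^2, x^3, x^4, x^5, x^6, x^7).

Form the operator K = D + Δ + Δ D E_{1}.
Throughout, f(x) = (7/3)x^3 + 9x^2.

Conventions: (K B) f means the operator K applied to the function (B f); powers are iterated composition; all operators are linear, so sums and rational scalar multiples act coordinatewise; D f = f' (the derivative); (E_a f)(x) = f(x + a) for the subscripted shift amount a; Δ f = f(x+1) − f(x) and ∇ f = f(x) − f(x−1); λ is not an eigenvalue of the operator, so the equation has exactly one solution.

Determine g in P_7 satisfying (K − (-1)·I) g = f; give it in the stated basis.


the result is g(x) = (7/3)x^3 - 5x^2 - x - 19/3

write g with unknown coordinates in the stated basis and equate coefficients in (K − (-1)·I) g = f
solving from the highest basis element down gives g = (7/3)x^3 - 5x^2 - x - 19/3
check: K g = 14x^2 + x + 19/3
so K g − (-1)·g = (7/3)x^3 + 9x^2 = f ✓


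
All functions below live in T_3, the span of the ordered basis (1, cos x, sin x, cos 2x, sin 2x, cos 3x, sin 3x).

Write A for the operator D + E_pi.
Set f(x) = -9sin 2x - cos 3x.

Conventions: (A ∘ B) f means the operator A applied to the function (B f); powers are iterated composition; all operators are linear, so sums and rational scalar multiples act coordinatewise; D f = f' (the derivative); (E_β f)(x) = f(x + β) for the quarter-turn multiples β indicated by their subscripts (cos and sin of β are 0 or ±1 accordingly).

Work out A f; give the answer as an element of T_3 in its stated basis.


the image equals g(x) = -18cos 2x - 9sin 2x + cos 3x + 3sin 3x

D f = -18cos 2x + 3sin 3x
E_pi f = -9sin 2x + cos 3x
(D + E_pi) f = -18cos 2x - 9sin 2x + cos 3x + 3sin 3x


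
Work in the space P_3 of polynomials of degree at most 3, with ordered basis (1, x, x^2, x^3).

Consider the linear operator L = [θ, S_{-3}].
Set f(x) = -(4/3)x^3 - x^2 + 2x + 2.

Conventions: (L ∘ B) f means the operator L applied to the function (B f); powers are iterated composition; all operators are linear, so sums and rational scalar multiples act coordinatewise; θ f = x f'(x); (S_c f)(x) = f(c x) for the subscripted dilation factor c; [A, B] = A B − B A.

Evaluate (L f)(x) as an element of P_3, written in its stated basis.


S_{-3} f = 36x^3 - 9x^2 - 6x + 2
θ S_{-3} f = 108x^3 - 18x^2 - 6x
θ f = -4x^3 - 2x^2 + 2x
S_{-3} θ f = 108x^3 - 18x^2 - 6x
[θ, S_{-3}] f = 0

g(x) = 0


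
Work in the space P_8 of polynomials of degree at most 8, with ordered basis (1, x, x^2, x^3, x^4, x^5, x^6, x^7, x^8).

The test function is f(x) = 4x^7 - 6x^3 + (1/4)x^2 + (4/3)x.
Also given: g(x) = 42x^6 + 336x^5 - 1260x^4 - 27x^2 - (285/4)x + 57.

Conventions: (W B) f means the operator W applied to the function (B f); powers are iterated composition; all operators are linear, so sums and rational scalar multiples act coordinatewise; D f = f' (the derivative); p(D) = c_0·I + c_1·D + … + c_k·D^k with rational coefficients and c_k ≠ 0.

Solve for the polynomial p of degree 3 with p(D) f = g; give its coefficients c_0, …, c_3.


D^0 f = 4x^7 - 6x^3 + (1/4)x^2 + (4/3)x
D^1 f = 28x^6 - 18x^2 + (1/2)x + 4/3
D^2 f = 168x^5 - 36x + 1/2
D^3 f = 840x^4 - 36
matching coefficients of g against c_0 f + c_1 Df + … from the top degree down determines the c_i
solution: c_0 = 0, c_1 = 3/2, c_2 = 2, c_3 = -3/2

c_0 = 0, c_1 = 3/2, c_2 = 2, c_3 = -3/2


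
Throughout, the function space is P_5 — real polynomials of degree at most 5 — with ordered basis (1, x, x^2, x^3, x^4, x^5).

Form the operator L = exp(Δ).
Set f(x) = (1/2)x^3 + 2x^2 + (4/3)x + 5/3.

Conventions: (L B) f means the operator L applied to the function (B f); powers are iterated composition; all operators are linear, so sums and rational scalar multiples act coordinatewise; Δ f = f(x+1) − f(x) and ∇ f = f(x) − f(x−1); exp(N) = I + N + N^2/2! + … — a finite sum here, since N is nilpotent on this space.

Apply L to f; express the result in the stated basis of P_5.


g(x) = (1/2)x^3 + (7/2)x^2 + (25/3)x + 19/2

order-1 term: (3/2)x^2 + (11/2)x + 23/6
order-2 term: (3/2)x + 7/2
order-3 term: 1/2
the series for exp(Δ) f terminates at order 3
exp(Δ) f = (1/2)x^3 + (7/2)x^2 + (25/3)x + 19/2


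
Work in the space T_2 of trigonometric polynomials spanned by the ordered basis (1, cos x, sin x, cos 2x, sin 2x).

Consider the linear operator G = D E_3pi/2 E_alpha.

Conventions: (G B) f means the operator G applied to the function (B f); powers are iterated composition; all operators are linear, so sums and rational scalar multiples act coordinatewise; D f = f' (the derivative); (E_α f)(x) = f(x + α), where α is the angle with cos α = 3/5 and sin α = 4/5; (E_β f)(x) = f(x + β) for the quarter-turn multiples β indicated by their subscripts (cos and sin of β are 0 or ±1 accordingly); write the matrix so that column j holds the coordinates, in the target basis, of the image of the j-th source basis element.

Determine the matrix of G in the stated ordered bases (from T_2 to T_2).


image of 1: 0
image of cos x: (3/5)cos x - (4/5)sin x
image of sin x: (4/5)cos x + (3/5)sin x
image of cos 2x: (48/25)cos 2x - (14/25)sin 2x
image of sin 2x: (14/25)cos 2x + (48/25)sin 2x
each image's coordinates form column j of the matrix

the matrix is [[0, 0, 0, 0, 0]; [0, 3/5, 4/5, 0, 0]; [0, -4/5, 3/5, 0, 0]; [0, 0, 0, 48/25, 14/25]; [0, 0, 0, -14/25, 48/25]] (rows listed top to bottom)


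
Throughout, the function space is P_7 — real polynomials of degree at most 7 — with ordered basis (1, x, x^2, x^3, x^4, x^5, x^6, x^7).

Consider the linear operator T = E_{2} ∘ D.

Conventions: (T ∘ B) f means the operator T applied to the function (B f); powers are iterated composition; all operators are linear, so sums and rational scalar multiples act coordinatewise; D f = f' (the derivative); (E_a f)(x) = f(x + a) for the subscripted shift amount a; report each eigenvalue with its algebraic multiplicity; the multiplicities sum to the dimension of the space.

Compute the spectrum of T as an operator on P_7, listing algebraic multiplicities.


λ = 0 (multiplicity 8)

image of 1: 0
image of x: 1
image of x^2: 2x + 4
image of x^3: 3x^2 + 12x + 12
image of x^4: 4x^3 + 24x^2 + 48x + 32
image of x^5: 5x^4 + 40x^3 + 120x^2 + 160x + 80
image of x^6: 6x^5 + 60x^4 + 240x^3 + 480x^2 + 480x + 192
image of x^7: 7x^6 + 84x^5 + 420x^4 + 1120x^3 + 1680x^2 + 1344x + 448
the matrix is upper triangular; its diagonal is (0, 0, 0, 0, 0, 0, 0, 0)
for a triangular matrix the eigenvalues are the diagonal entries, with algebraic multiplicity their repetition count


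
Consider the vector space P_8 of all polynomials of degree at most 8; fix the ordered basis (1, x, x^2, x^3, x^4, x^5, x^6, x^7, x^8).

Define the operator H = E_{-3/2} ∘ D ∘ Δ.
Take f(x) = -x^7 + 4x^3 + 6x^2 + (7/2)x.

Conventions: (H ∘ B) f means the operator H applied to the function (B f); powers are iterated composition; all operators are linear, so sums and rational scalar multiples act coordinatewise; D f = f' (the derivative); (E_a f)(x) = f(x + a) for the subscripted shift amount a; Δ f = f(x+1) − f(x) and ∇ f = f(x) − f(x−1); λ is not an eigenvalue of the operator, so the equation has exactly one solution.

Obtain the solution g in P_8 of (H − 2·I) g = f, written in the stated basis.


write g with unknown coordinates in the stated basis and equate coefficients in (H − 2·I) g = f
solving from the highest basis element down gives g = (1/2)x^7 + (21/2)x^5 - (105/2)x^4 + (867/4)x^3 - (3057/4)x^2 + (54373/32)x - 61021/32
check: H g = 21x^5 - 105x^4 + (875/2)x^3 - (3045/2)x^2 + (54429/16)x - 61021/16
so H g − 2·g = -x^7 + 4x^3 + 6x^2 + (7/2)x = f ✓

g(x) = (1/2)x^7 + (21/2)x^5 - (105/2)x^4 + (867/4)x^3 - (3057/4)x^2 + (54373/32)x - 61021/32


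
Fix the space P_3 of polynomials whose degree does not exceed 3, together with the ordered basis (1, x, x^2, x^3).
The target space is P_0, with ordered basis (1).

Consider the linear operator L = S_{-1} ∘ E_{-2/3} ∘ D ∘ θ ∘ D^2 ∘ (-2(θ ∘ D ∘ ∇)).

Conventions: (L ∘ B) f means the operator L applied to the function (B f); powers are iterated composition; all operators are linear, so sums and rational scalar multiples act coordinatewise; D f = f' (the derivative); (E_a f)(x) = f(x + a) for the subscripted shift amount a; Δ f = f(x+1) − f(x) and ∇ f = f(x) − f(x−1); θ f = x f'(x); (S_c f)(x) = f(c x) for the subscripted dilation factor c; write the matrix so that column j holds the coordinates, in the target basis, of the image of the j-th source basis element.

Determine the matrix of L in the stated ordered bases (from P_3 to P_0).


the matrix is [[0, 0, 0, 0]] (rows listed top to bottom)

image of 1: 0
image of x: 0
image of x^2: 0
image of x^3: 0
each image's coordinates form column j of the matrix


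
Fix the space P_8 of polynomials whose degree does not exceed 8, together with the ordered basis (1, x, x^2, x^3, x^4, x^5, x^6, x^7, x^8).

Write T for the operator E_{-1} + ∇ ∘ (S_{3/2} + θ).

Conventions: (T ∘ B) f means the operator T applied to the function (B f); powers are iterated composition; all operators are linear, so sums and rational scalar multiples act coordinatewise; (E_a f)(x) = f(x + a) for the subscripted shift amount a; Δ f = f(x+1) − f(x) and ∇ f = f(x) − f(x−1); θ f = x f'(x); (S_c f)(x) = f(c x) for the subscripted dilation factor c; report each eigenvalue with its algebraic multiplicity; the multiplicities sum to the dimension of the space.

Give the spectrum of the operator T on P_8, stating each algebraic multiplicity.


λ = 1 (multiplicity 9)

image of 1: 1
image of x: x + 3/2
image of x^2: x^2 + (13/2)x - 13/4
image of x^3: x^3 + (129/8)x^2 - (129/8)x + 43/8
image of x^4: x^4 + (129/4)x^3 - (387/8)x^2 + (129/4)x - 129/16
image of x^5: x^5 + (1855/32)x^4 - (1855/16)x^3 + (1855/16)x^2 - (1855/32)x + 371/32
image of x^6: x^6 + (3147/32)x^5 - (15735/64)x^4 + (5245/16)x^3 - (15735/64)x^2 + (3147/32)x - 1049/64
image of x^7: x^7 + (20685/128)x^6 - (62055/128)x^5 + (103425/128)x^4 - (103425/128)x^3 + (62055/128)x^2 - (20685/128)x + 2955/128
image of x^8: x^8 + (8353/32)x^7 - (58471/64)x^6 + (58471/32)x^5 - (292355/128)x^4 + (58471/32)x^3 - (58471/64)x^2 + (8353/32)x - 8353/256
the matrix is upper triangular; its diagonal is (1, 1, 1, 1, 1, 1, 1, 1, 1)
for a triangular matrix the eigenvalues are the diagonal entries, with algebraic multiplicity their repetition count


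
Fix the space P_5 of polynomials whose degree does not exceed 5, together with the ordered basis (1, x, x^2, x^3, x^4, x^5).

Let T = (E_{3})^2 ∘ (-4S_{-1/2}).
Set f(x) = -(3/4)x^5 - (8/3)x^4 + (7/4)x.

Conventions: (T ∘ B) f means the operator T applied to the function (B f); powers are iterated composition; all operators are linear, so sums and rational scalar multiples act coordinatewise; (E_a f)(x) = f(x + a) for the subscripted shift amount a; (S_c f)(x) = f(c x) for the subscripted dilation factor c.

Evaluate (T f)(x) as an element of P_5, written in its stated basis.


the image equals g(x) = -(3/32)x^5 - (103/48)x^4 - (71/4)x^3 - (117/2)x^2 - 28x + 156

S_{-1/2} f = (3/128)x^5 - (1/6)x^4 - (7/8)x
(-4S_{-1/2}) f = -(3/32)x^5 + (2/3)x^4 + (7/2)x
E_{3} (-4S_{-1/2}) f = -(3/32)x^5 - (71/96)x^4 - (7/16)x^3 + (171/16)x^2 + (1201/32)x + 1335/32
E_{3} E_{3} (-4S_{-1/2}) f = -(3/32)x^5 - (103/48)x^4 - (71/4)x^3 - (117/2)x^2 - 28x + 156


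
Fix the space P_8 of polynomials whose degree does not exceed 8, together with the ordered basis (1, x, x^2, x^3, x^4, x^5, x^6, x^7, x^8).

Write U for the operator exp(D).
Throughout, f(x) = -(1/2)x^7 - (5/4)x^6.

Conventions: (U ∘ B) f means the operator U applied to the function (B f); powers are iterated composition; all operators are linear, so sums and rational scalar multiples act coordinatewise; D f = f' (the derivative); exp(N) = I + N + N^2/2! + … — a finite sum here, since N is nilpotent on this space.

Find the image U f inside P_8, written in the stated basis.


the result is g(x) = -(1/2)x^7 - (19/4)x^6 - 18x^5 - (145/4)x^4 - (85/2)x^3 - (117/4)x^2 - 11x - 7/4

order-1 term: -(7/2)x^6 - (15/2)x^5
order-2 term: -(21/2)x^5 - (75/4)x^4
order-3 term: -(35/2)x^4 - 25x^3
order-4 term: -(35/2)x^3 - (75/4)x^2
order-5 term: -(21/2)x^2 - (15/2)x
order-6 term: -(7/2)x - 5/4
order-7 term: -1/2
the series for exp(D) f terminates at order 7
exp(D) f = -(1/2)x^7 - (19/4)x^6 - 18x^5 - (145/4)x^4 - (85/2)x^3 - (117/4)x^2 - 11x - 7/4
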